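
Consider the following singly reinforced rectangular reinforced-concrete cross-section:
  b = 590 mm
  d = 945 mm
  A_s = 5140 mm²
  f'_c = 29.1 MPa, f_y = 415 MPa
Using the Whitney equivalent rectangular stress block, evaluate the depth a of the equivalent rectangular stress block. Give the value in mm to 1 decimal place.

a ≈ 146.2 mm

T = A_s f_y = 5140 × 415 = 2133100 N = 2133.1 kN.
Setting C = 0.85 f'_c a b equal to T: a = 2133100/(0.85 × 29.1 × 590) = 146.2 mm.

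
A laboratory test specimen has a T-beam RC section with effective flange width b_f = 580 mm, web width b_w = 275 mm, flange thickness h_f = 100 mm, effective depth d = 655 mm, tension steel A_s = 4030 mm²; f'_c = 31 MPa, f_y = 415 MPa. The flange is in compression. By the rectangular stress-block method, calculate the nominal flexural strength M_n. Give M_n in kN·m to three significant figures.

Tension: T = A_s f_y = 4030 × 415 = 1672450 N.
Try a within the flange: a = T/(0.85 f'_c b_f) = 1672450/(0.85 × 31 × 580) = 109.43 mm.
a = 109.43 > h_f = 100 mm: the block extends into the web. Split into flange-overhang and web parts.
C_f = 0.85 f'_c (b_f − b_w) h_f = 0.85 × 31 × (580 − 275) × 100 = 803675 N.
Remaining web compression depth: a_w = (T − C_f)/(0.85 f'_c b_w) = (1672450 − 803675)/(0.85 × 31 × 275) = 119.89 mm.
M_n = C_f(d − h_f/2) + (T − C_f)(d − a_w/2) = 803675 × (655 − 50) + 868775 × (655 − 59.945) = 486.22 + 516.97 = 1003.19 × 10⁶ N·mm.
M_n = 1003.19 kN·m.

M_n ≈ 1000 kN·m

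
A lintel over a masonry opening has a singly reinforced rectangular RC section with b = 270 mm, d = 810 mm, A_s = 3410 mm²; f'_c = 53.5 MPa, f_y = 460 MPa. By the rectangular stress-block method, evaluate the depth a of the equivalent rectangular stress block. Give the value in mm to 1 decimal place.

T = A_s f_y = 3410 × 460 = 1568600 N = 1568.6 kN.
Setting C = 0.85 f'_c a b equal to T: a = 1568600/(0.85 × 53.5 × 270) = 127.8 mm.

a ≈ 127.8 mm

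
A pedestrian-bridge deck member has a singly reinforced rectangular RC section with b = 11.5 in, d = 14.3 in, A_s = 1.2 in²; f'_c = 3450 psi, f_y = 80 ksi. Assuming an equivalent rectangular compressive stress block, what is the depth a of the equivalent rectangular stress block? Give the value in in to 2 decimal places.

a ≈ 2.85 in

T = A_s f_y = 1.2 × 80 = 96 kips.
a = T/(0.85 f'_c b) = 96/(0.85 × 3.45 × 11.5) = 2.85 in.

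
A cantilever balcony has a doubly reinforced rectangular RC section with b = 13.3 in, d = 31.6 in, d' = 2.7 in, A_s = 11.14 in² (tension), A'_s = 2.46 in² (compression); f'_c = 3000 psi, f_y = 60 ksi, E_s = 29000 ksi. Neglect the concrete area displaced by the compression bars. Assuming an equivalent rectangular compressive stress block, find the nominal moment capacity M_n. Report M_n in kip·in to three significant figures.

M_n ≈ 16700 kip·in

Assume both steels yield.
a = (A_s − A'_s) f_y/(0.85 f'_c b) = (11.14 − 2.46) × 60/(0.85 × 3 × 13.3) = 15.356 in.
c = a/β₁ = 15.356/0.85 = 18.066 in; ε'_s = 0.003(c − d')/c = 0.0026 ≥ ε_y = 0.0021, so the compression steel yields.
M_n = (A_s − A'_s) f_y (d − a/2) + A'_s f_y (d − d') = 520.8 × (31.6 − 7.678) + 147.6 × (31.6 − 2.7) = 12458.6 + 4265.6 = 16724.2 kip·in.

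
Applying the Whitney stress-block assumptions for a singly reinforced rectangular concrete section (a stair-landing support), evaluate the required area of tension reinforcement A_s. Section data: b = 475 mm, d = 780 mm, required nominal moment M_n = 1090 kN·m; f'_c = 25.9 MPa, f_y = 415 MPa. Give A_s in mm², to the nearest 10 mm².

A_s ≈ 3720 mm²

With M_n = 0.85 f'_c a b (d − a/2), solve the quadratic for a:
a = d − √(d² − 2M_n/(0.85 f'_c b)) = 780 − √(780² − 2 × 1090×10⁶/(0.85 × 25.9 × 475)) = 147.60 mm.
A_s = 0.85 f'_c a b / f_y = 0.85 × 25.9 × 147.60 × 475 / 415 = 3719.2 mm².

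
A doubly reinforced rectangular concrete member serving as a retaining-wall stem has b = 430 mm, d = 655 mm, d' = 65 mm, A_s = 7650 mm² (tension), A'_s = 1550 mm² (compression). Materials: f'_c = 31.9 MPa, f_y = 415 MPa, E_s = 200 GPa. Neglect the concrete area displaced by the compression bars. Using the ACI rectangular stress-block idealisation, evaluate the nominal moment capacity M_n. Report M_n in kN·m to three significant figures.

M_n ≈ 1760 kN·m

Assume both tension and compression steel yield.
Net tension couple steel: A_s − A'_s = 6100 mm².
a = (A_s − A'_s) f_y / (0.85 f'_c b) = 2531500/(0.85 × 31.9 × 430) = 217.12 mm.
c = a/β₁ = 217.12/0.822 = 264.14 mm; ε'_s = 0.003(c − d')/c = 0.0023 ≥ f_y/E_s = 0.0021, so compression steel does yield.
M_n = (A_s − A'_s) f_y (d − a/2) + A'_s f_y (d − d') = [2531500 × (655 − 108.56) + 643250 × (655 − 65)] × 10⁻⁶ = 1383.31 + 379.52 = 1762.83 kN·m.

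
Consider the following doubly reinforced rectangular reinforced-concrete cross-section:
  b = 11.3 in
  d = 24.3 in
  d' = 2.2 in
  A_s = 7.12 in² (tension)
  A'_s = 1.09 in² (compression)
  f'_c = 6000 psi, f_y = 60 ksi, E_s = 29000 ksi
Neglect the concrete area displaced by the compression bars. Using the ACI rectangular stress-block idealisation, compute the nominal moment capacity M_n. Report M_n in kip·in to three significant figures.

M_n ≈ 9100 kip·in

Assume both steels yield.
a = (A_s − A'_s) f_y/(0.85 f'_c b) = (7.12 − 1.09) × 60/(0.85 × 6 × 11.3) = 6.278 in.
c = a/β₁ = 6.278/0.75 = 8.371 in; ε'_s = 0.003(c − d')/c = 0.0022 ≥ ε_y = 0.0021, so the compression steel yields.
M_n = (A_s − A'_s) f_y (d − a/2) + A'_s f_y (d − d') = 361.8 × (24.3 − 3.139) + 65.4 × (24.3 − 2.2) = 7656.0 + 1445.3 = 9101.3 kip·in.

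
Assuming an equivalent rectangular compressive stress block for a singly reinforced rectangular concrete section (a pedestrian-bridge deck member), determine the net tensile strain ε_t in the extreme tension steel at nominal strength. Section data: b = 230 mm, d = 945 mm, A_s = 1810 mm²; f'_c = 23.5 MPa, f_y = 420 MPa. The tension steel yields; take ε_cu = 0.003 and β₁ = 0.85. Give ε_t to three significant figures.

a = A_s f_y/(0.85 f'_c b) = 165.47 mm.
β₁ = 0.85, so c = a/β₁ = 165.47/0.85 = 194.67 mm.
From the linear strain diagram with ε_cu = 0.003: ε_t = 0.003 (d − c)/c = 0.003 × (945 − 194.67)/194.67 = 0.0116.
Since ε_t ≥ 0.005, the section is tension-controlled.

ε_t ≈ 0.0116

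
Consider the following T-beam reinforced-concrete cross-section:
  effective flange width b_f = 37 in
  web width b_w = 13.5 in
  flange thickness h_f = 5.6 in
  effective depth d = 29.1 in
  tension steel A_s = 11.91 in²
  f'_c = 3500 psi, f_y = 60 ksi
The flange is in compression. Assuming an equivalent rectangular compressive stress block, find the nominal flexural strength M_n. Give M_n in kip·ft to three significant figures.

M_n ≈ 1530 kip·ft

Tension: T = A_s f_y = 11.91 × 60 = 714.6 kips.
Try a within the flange: a = T/(0.85 f'_c b_f) = 714.6/(0.85 × 3.5 × 37) = 6.492 in.
a = 6.492 > h_f = 5.6 in: the block extends into the web. Split into flange-overhang and web parts.
C_f = 0.85 f'_c (b_f − b_w) h_f = 0.85 × 3.5 × (37 − 13.5) × 5.6 = 391.5 kips.
Remaining web compression depth: a_w = (T − C_f)/(0.85 f'_c b_w) = (714.6 − 391.5)/(0.85 × 3.5 × 13.5) = 8.045 in.
M_n = C_f(d − h_f/2) + (T − C_f)(d − a_w/2) = 391.5 × (29.1 − 2.8) + 323.1 × (29.1 − 4.0225) = 10296.5 + 8102.5 = 18399.0 kip·in.
M_n = 18399.0/12 = 1533.25 kip·ft.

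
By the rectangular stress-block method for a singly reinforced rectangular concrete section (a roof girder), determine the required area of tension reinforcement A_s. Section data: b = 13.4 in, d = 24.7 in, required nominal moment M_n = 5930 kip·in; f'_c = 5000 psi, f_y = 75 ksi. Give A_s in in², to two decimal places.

From M_n = 0.85 f'_c a b (d − a/2):
a = d − √(d² − 2M_n/(0.85 f'_c b)) = 24.7 − √(24.7² − 2 × 5930/(0.85 × 5 × 13.4)) = 4.654 in.
A_s = 0.85 f'_c a b / f_y = 0.85 × 5 × 4.654 × 13.4 / 75 = 3.534 in².

A_s ≈ 3.53 in²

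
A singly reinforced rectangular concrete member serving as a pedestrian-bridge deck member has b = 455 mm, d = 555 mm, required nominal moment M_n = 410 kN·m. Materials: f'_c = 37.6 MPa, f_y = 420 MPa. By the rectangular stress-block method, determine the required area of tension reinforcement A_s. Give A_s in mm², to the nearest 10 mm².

A_s ≈ 1850 mm²

With M_n = 0.85 f'_c a b (d − a/2), solve the quadratic for a:
a = d − √(d² − 2M_n/(0.85 f'_c b)) = 555 − √(555² − 2 × 410×10⁶/(0.85 × 37.6 × 455)) = 53.37 mm.
A_s = 0.85 f'_c a b / f_y = 0.85 × 37.6 × 53.37 × 455 / 420 = 1847.8 mm².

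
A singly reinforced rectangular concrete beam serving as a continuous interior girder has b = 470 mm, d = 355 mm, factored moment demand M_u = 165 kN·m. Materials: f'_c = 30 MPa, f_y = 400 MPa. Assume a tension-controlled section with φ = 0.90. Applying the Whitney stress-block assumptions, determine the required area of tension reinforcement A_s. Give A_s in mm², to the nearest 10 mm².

A_s ≈ 1380 mm²

M_n = M_u/φ = 165/0.90 = 183.333 kN·m.
With M_n = 0.85 f'_c a b (d − a/2), solve the quadratic for a:
a = d − √(d² − 2M_n/(0.85 f'_c b)) = 355 − √(355² − 2 × 183.333×10⁶/(0.85 × 30 × 470)) = 46.08 mm.
A_s = 0.85 f'_c a b / f_y = 0.85 × 30 × 46.08 × 470 / 400 = 1380.7 mm².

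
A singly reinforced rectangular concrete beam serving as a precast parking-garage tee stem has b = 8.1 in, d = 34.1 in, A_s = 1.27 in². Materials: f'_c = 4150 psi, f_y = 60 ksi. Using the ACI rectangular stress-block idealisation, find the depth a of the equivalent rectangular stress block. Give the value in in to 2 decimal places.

T = A_s f_y = 1.27 × 60 = 76.2 kips.
a = T/(0.85 f'_c b) = 76.2/(0.85 × 4.15 × 8.1) = 2.67 in.

a ≈ 2.67 in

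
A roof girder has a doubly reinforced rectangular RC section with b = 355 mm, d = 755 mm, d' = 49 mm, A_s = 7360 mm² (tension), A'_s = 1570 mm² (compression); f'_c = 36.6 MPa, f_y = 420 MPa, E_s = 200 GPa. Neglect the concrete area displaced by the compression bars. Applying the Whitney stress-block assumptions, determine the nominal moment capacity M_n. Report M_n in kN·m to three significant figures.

M_n ≈ 2030 kN·m

Assume both tension and compression steel yield.
Net tension couple steel: A_s − A'_s = 5790 mm².
a = (A_s − A'_s) f_y / (0.85 f'_c b) = 2431800/(0.85 × 36.6 × 355) = 220.19 mm.
c = a/β₁ = 220.19/0.789 = 279.07 mm; ε'_s = 0.003(c − d')/c = 0.0025 ≥ f_y/E_s = 0.0021, so compression steel does yield.
M_n = (A_s − A'_s) f_y (d − a/2) + A'_s f_y (d − d') = [2431800 × (755 − 110.095) + 659400 × (755 − 49)] × 10⁻⁶ = 1568.28 + 465.54 = 2033.82 kN·m.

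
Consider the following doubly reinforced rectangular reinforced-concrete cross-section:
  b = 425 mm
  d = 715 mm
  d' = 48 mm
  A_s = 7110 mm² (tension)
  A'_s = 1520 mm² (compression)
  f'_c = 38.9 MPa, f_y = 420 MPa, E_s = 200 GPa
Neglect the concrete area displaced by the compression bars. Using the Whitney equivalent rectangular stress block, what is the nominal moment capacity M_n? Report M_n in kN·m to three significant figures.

M_n ≈ 1910 kN·m

Assume both tension and compression steel yield.
Net tension couple steel: A_s − A'_s = 5590 mm².
a = (A_s − A'_s) f_y / (0.85 f'_c b) = 2347800/(0.85 × 38.9 × 425) = 167.07 mm.
c = a/β₁ = 167.07/0.772 = 216.41 mm; ε'_s = 0.003(c − d')/c = 0.0023 ≥ f_y/E_s = 0.0021, so compression steel does yield.
M_n = (A_s − A'_s) f_y (d − a/2) + A'_s f_y (d − d') = [2347800 × (715 − 83.535) + 638400 × (715 − 48)] × 10⁻⁶ = 1482.55 + 425.81 = 1908.36 kN·m.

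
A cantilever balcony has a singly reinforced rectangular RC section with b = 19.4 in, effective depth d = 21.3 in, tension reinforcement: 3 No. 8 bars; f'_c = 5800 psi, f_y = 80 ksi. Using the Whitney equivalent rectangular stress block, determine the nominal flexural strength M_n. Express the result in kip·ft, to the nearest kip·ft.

M_n ≈ 321 kip·ft

A_s = 3 × 0.79 = 2.37 in².
T = A_s f_y = 2.37 × 80 = 189.6 kips.
a = T/(0.85 f'_c b) = 189.6/(0.85 × 5.8 × 19.4) = 1.982 in.
M_n = T(d − a/2) = 189.6 × (21.3 − 0.991) = 3850.6 kip·in = 3850.6/12 = 320.88 kip·ft.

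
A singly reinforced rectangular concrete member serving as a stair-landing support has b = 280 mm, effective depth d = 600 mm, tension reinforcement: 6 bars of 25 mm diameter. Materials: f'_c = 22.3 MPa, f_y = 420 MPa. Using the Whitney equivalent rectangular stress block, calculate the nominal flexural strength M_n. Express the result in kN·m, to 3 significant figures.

M_n ≈ 598 kN·m

A_s = 6 × 491 = 2946 mm².
T = A_s f_y = 2946 × 420 = 1237320 N = 1237.32 kN.
From C = T: a = T/(0.85 f'_c b) = 1237320/(0.85 × 22.3 × 280) = 233.13 mm.
M_n = T(d − a/2) = 1237.32 kN × (600 − 116.565) mm = 598.16 kN·m.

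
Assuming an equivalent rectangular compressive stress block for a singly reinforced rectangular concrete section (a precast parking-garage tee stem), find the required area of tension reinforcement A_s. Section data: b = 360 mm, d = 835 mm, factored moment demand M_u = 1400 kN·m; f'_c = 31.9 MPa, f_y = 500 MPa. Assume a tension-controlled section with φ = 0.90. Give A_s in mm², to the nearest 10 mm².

M_n = M_u/φ = 1400/0.90 = 1555.56 kN·m.
With M_n = 0.85 f'_c a b (d − a/2), solve the quadratic for a:
a = d − √(d² − 2M_n/(0.85 f'_c b)) = 835 − √(835² − 2 × 1555.56×10⁶/(0.85 × 31.9 × 360)) = 219.77 mm.
A_s = 0.85 f'_c a b / f_y = 0.85 × 31.9 × 219.77 × 360 / 500 = 4290.5 mm².

A_s ≈ 4290 mm²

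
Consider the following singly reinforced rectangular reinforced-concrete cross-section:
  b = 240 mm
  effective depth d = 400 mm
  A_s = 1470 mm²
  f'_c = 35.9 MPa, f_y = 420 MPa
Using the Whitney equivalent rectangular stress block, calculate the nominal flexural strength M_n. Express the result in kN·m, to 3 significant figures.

T = A_s f_y = 1470 × 420 = 617400 N = 617.4 kN.
From C = T: a = T/(0.85 f'_c b) = 617400/(0.85 × 35.9 × 240) = 84.30 mm.
M_n = T(d − a/2) = 617.4 kN × (400 − 42.15) mm = 220.94 kN·m.

M_n ≈ 221 kN·m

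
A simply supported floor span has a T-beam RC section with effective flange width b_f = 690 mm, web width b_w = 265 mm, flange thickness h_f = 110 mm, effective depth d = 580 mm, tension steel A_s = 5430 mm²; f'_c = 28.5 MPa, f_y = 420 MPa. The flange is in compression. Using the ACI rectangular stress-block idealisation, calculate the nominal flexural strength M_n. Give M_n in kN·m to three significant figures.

Tension: T = A_s f_y = 5430 × 420 = 2280600 N.
Try a within the flange: a = T/(0.85 f'_c b_f) = 2280600/(0.85 × 28.5 × 690) = 136.44 mm.
a = 136.44 > h_f = 110 mm: the block extends into the web. Split into flange-overhang and web parts.
C_f = 0.85 f'_c (b_f − b_w) h_f = 0.85 × 28.5 × (690 − 265) × 110 = 1132519 N.
Remaining web compression depth: a_w = (T − C_f)/(0.85 f'_c b_w) = (2280600 − 1132519)/(0.85 × 28.5 × 265) = 178.84 mm.
M_n = C_f(d − h_f/2) + (T − C_f)(d − a_w/2) = 1132519 × (580 − 55) + 1148081 × (580 − 89.42) = 594.57 + 563.23 = 1157.80 × 10⁶ N·mm.
M_n = 1157.80 kN·m.

M_n ≈ 1160 kN·m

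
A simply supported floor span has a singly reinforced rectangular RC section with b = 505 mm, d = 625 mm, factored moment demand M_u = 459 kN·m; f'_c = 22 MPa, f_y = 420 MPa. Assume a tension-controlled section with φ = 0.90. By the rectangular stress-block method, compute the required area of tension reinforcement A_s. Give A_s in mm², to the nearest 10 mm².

M_n = M_u/φ = 459/0.90 = 510 kN·m.
With M_n = 0.85 f'_c a b (d − a/2), solve the quadratic for a:
a = d − √(d² − 2M_n/(0.85 f'_c b)) = 625 − √(625² − 2 × 510×10⁶/(0.85 × 22 × 505)) = 93.39 mm.
A_s = 0.85 f'_c a b / f_y = 0.85 × 22 × 93.39 × 505 / 420 = 2099.8 mm².

A_s ≈ 2100 mm²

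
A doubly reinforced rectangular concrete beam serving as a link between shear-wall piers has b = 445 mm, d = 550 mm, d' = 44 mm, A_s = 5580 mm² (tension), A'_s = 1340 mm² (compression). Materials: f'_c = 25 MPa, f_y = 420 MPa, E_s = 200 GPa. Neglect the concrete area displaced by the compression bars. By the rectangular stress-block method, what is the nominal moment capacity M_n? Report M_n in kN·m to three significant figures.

M_n ≈ 1100 kN·m

Assume both tension and compression steel yield.
Net tension couple steel: A_s − A'_s = 4240 mm².
a = (A_s − A'_s) f_y / (0.85 f'_c b) = 1780800/(0.85 × 25 × 445) = 188.32 mm.
c = a/β₁ = 188.32/0.85 = 221.55 mm; ε'_s = 0.003(c − d')/c = 0.0024 ≥ f_y/E_s = 0.0021, so compression steel does yield.
M_n = (A_s − A'_s) f_y (d − a/2) + A'_s f_y (d − d') = [1780800 × (550 − 94.16) + 562800 × (550 − 44)] × 10⁻⁶ = 811.76 + 284.78 = 1096.54 kN·m.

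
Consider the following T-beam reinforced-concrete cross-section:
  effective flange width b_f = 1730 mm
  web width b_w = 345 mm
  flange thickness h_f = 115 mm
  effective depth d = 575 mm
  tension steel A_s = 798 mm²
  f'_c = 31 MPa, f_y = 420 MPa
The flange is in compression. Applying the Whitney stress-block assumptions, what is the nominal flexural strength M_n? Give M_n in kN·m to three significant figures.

Tension: T = A_s f_y = 798 × 420 = 335160 N.
Try a within the flange: a = T/(0.85 f'_c b_f) = 335160/(0.85 × 31 × 1730) = 7.35 mm.
Since a = 7.35 ≤ h_f = 115 mm, the stress block lies entirely in the flange; analyse as a rectangular beam of width b_f.
M_n = T(d − a/2) = 335160 × (575 − 3.675) = 191.49 × 10⁶ N·mm.
M_n = 191.49 kN·m.

M_n ≈ 191 kN·m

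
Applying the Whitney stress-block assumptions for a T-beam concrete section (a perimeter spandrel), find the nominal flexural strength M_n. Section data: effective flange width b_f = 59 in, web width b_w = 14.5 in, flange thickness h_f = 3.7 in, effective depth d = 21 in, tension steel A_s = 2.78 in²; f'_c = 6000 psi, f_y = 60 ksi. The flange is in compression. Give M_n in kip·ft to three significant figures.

Tension: T = A_s f_y = 2.78 × 60 = 166.8 kips.
Try a within the flange: a = T/(0.85 f'_c b_f) = 166.8/(0.85 × 6 × 59) = 0.554 in.
Since a = 0.554 ≤ h_f = 3.7 in, the stress block lies entirely in the flange; analyse as a rectangular beam of width b_f.
M_n = T(d − a/2) = 166.8 × (21 − 0.277) = 3456.6 kip·in.
M_n = 3456.6/12 = 288.05 kip·ft.

M_n ≈ 288 kip·ft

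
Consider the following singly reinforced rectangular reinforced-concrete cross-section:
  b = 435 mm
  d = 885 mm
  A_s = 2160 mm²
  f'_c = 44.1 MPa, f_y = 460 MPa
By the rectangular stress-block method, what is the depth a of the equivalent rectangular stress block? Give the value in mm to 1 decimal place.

T = A_s f_y = 2160 × 460 = 993600 N = 993.6 kN.
Setting C = 0.85 f'_c a b equal to T: a = 993600/(0.85 × 44.1 × 435) = 60.9 mm.

a ≈ 60.9 mm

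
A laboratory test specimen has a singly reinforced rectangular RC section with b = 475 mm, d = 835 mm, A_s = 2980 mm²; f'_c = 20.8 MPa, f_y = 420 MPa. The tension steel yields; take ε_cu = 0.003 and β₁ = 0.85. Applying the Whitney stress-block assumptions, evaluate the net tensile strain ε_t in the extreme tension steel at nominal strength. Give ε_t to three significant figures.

a = A_s f_y/(0.85 f'_c b) = 149.04 mm.
β₁ = 0.85, so c = a/β₁ = 149.04/0.85 = 175.34 mm.
From the linear strain diagram with ε_cu = 0.003: ε_t = 0.003 (d − c)/c = 0.003 × (835 − 175.34)/175.34 = 0.0113.
Since ε_t ≥ 0.005, the section is tension-controlled.

ε_t ≈ 0.0113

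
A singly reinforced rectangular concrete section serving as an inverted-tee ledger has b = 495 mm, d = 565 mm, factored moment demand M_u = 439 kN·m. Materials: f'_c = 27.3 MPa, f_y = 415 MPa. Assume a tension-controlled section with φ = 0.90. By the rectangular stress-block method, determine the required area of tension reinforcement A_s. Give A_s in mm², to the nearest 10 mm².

A_s ≈ 2240 mm²

M_n = M_u/φ = 439/0.90 = 487.778 kN·m.
With M_n = 0.85 f'_c a b (d − a/2), solve the quadratic for a:
a = d − √(d² − 2M_n/(0.85 f'_c b)) = 565 − √(565² − 2 × 487.778×10⁶/(0.85 × 27.3 × 495)) = 80.96 mm.
A_s = 0.85 f'_c a b / f_y = 0.85 × 27.3 × 80.96 × 495 / 415 = 2240.8 mm².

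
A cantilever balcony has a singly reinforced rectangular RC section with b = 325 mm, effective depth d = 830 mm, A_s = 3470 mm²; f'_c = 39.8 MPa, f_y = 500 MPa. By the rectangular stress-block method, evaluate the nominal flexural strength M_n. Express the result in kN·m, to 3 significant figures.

M_n ≈ 1300 kN·m

T = A_s f_y = 3470 × 500 = 1735000 N = 1735 kN.
From C = T: a = T/(0.85 f'_c b) = 1735000/(0.85 × 39.8 × 325) = 157.80 mm.
M_n = T(d − a/2) = 1735 kN × (830 − 78.9) mm = 1303.16 kN·m.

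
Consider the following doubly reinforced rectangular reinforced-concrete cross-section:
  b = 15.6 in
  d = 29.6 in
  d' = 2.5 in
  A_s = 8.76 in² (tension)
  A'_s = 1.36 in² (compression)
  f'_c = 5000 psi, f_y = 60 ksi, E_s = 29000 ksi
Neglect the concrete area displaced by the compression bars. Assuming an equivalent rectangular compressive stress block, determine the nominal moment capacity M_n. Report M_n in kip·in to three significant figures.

M_n ≈ 13900 kip·in

Assume both steels yield.
a = (A_s − A'_s) f_y/(0.85 f'_c b) = (8.76 − 1.36) × 60/(0.85 × 5 × 15.6) = 6.697 in.
c = a/β₁ = 6.697/0.8 = 8.371 in; ε'_s = 0.003(c − d')/c = 0.0021 ≥ ε_y = 0.0021, so the compression steel yields.
M_n = (A_s − A'_s) f_y (d − a/2) + A'_s f_y (d − d') = 444 × (29.6 − 3.3485) + 81.6 × (29.6 − 2.5) = 11655.7 + 2211.4 = 13867.1 kip·in.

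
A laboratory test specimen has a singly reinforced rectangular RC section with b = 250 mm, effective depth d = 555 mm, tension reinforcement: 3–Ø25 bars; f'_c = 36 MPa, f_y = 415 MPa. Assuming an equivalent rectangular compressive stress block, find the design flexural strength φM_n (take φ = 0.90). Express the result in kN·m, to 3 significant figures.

φM_n ≈ 283 kN·m

A_s = 3 × 491 = 1473 mm².
T = A_s f_y = 1473 × 415 = 611295 N = 611.295 kN.
From C = T: a = T/(0.85 f'_c b) = 611295/(0.85 × 36 × 250) = 79.91 mm.
M_n = T(d − a/2) = 611.295 kN × (555 − 39.955) mm = 314.84 kN·m.
φM_n = 0.90 × 314.84 = 283.36 kN·m.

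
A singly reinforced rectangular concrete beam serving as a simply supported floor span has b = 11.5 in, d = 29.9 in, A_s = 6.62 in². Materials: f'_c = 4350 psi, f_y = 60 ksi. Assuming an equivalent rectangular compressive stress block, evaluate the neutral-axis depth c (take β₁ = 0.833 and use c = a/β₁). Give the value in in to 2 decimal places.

c ≈ 11.21 in

T = A_s f_y = 6.62 × 60 = 397.2 kips.
a = T/(0.85 f'_c b) = 397.2/(0.85 × 4.35 × 11.5) = 9.3412 in.
With β₁ = 0.833, c = a/β₁ = 9.3412/0.833 = 11.21 in.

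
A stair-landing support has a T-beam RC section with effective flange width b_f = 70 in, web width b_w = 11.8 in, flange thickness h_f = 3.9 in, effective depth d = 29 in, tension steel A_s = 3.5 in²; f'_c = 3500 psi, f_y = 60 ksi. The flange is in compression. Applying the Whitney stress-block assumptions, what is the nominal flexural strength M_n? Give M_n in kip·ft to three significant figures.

Tension: T = A_s f_y = 3.5 × 60 = 210 kips.
Try a within the flange: a = T/(0.85 f'_c b_f) = 210/(0.85 × 3.5 × 70) = 1.008 in.
Since a = 1.008 ≤ h_f = 3.9 in, the stress block lies entirely in the flange; analyse as a rectangular beam of width b_f.
M_n = T(d − a/2) = 210 × (29 − 0.504) = 5984.2 kip·in.
M_n = 5984.2/12 = 498.68 kip·ft.

M_n ≈ 499 kip·ft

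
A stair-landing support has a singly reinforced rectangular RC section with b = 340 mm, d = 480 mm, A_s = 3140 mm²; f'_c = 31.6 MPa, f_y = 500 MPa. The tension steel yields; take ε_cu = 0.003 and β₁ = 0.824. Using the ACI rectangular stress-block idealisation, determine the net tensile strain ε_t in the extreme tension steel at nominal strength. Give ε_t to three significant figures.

ε_t ≈ 0.00390

a = A_s f_y/(0.85 f'_c b) = 171.92 mm.
β₁ = 0.824, so c = a/β₁ = 171.92/0.824 = 208.64 mm.
From the linear strain diagram with ε_cu = 0.003: ε_t = 0.003 (d − c)/c = 0.003 × (480 − 208.64)/208.64 = 0.00390.
ε_t < 0.004 — the section is over-reinforced for flexure under ACI limits.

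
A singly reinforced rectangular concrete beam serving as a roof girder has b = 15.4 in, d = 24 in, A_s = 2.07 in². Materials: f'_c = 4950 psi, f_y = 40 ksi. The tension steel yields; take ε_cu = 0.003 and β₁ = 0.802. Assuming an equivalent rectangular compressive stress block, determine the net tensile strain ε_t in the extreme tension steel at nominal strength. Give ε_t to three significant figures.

ε_t ≈ 0.0422

a = A_s f_y/(0.85 f'_c b) = 1.278 in.
β₁ = 0.802, so c = a/β₁ = 1.278/0.802 = 1.594 in.
From the linear strain diagram with ε_cu = 0.003: ε_t = 0.003 (d − c)/c = 0.003 × (24 − 1.594)/1.594 = 0.0422.
Since ε_t ≥ 0.005, the section is tension-controlled.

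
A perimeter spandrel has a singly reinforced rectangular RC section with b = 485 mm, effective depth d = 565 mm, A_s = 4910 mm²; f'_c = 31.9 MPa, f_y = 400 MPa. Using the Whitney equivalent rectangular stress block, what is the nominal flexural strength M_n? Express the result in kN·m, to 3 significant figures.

M_n ≈ 963 kN·m

T = A_s f_y = 4910 × 400 = 1964000 N = 1964 kN.
From C = T: a = T/(0.85 f'_c b) = 1964000/(0.85 × 31.9 × 485) = 149.34 mm.
M_n = T(d − a/2) = 1964 kN × (565 − 74.67) mm = 963.01 kN·m.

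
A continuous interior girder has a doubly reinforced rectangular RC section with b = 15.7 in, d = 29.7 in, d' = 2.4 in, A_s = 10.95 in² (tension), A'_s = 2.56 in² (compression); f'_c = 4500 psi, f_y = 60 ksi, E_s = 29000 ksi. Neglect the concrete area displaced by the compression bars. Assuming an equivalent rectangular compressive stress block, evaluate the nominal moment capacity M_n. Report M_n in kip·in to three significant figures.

M_n ≈ 17000 kip·in

Assume both steels yield.
a = (A_s − A'_s) f_y/(0.85 f'_c b) = (10.95 − 2.56) × 60/(0.85 × 4.5 × 15.7) = 8.383 in.
c = a/β₁ = 8.383/0.825 = 10.161 in; ε'_s = 0.003(c − d')/c = 0.0023 ≥ ε_y = 0.0021, so the compression steel yields.
M_n = (A_s − A'_s) f_y (d − a/2) + A'_s f_y (d − d') = 503.4 × (29.7 − 4.1915) + 153.6 × (29.7 − 2.4) = 12841.0 + 4193.3 = 17034.3 kip·in.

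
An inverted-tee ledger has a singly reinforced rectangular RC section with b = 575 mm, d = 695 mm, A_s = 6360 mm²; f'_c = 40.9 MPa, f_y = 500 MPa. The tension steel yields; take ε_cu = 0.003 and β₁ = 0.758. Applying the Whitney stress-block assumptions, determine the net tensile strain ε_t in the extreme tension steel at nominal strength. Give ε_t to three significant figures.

ε_t ≈ 0.00693

a = A_s f_y/(0.85 f'_c b) = 159.08 mm.
β₁ = 0.758, so c = a/β₁ = 159.08/0.758 = 209.87 mm.
From the linear strain diagram with ε_cu = 0.003: ε_t = 0.003 (d − c)/c = 0.003 × (695 − 209.87)/209.87 = 0.00693.
Since ε_t ≥ 0.005, the section is tension-controlled.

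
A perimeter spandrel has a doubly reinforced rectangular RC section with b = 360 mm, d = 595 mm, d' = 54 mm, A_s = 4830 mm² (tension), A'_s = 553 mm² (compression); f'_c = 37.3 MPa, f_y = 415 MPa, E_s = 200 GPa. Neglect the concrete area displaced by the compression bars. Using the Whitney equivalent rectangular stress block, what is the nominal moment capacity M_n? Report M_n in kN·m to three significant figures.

M_n ≈ 1040 kN·m

Assume both tension and compression steel yield.
Net tension couple steel: A_s − A'_s = 4277 mm².
a = (A_s − A'_s) f_y / (0.85 f'_c b) = 1774955/(0.85 × 37.3 × 360) = 155.51 mm.
c = a/β₁ = 155.51/0.784 = 198.35 mm; ε'_s = 0.003(c − d')/c = 0.0022 ≥ f_y/E_s = 0.0021, so compression steel does yield.
M_n = (A_s − A'_s) f_y (d − a/2) + A'_s f_y (d − d') = [1774955 × (595 − 77.755) + 229495 × (595 − 54)] × 10⁻⁶ = 918.09 + 124.16 = 1042.25 kN·m.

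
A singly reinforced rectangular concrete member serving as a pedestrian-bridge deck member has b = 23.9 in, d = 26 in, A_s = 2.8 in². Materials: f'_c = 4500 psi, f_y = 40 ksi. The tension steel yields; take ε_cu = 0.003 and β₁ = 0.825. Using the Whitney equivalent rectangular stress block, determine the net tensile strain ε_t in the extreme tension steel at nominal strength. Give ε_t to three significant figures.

ε_t ≈ 0.0495

a = A_s f_y/(0.85 f'_c b) = 1.225 in.
β₁ = 0.825, so c = a/β₁ = 1.225/0.825 = 1.485 in.
From the linear strain diagram with ε_cu = 0.003: ε_t = 0.003 (d − c)/c = 0.003 × (26 − 1.485)/1.485 = 0.0495.
Since ε_t ≥ 0.005, the section is tension-controlled.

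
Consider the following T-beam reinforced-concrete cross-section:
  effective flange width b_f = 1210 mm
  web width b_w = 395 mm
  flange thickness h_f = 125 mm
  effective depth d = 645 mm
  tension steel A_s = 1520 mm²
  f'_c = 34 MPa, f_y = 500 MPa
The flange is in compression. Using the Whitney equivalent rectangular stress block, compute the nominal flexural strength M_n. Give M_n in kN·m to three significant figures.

M_n ≈ 482 kN·m

Tension: T = A_s f_y = 1520 × 500 = 760000 N.
Try a within the flange: a = T/(0.85 f'_c b_f) = 760000/(0.85 × 34 × 1210) = 21.73 mm.
Since a = 21.73 ≤ h_f = 125 mm, the stress block lies entirely in the flange; analyse as a rectangular beam of width b_f.
M_n = T(d − a/2) = 760000 × (645 − 10.865) = 481.94 × 10⁶ N·mm.
M_n = 481.94 kN·m.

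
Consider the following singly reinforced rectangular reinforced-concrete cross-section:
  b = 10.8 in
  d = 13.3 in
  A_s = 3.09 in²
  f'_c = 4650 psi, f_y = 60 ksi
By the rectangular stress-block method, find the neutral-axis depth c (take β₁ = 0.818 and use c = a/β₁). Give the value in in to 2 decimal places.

T = A_s f_y = 3.09 × 60 = 185.4 kips.
a = T/(0.85 f'_c b) = 185.4/(0.85 × 4.65 × 10.8) = 4.3432 in.
With β₁ = 0.818, c = a/β₁ = 4.3432/0.818 = 5.31 in.

c ≈ 5.31 in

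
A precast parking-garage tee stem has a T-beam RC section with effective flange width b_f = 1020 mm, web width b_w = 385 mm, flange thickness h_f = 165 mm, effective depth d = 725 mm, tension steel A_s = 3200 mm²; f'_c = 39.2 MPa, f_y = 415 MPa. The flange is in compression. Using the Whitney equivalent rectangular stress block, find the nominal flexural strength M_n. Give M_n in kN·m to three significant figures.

M_n ≈ 937 kN·m

Tension: T = A_s f_y = 3200 × 415 = 1328000 N.
Try a within the flange: a = T/(0.85 f'_c b_f) = 1328000/(0.85 × 39.2 × 1020) = 39.07 mm.
Since a = 39.07 ≤ h_f = 165 mm, the stress block lies entirely in the flange; analyse as a rectangular beam of width b_f.
M_n = T(d − a/2) = 1328000 × (725 − 19.535) = 936.86 × 10⁶ N·mm.
M_n = 936.86 kN·m.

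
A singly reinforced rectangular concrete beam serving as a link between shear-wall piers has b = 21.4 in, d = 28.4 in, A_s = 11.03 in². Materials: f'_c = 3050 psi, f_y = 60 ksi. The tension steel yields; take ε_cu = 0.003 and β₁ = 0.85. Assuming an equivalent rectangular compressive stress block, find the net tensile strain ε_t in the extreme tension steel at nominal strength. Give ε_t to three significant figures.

a = A_s f_y/(0.85 f'_c b) = 11.929 in.
β₁ = 0.85, so c = a/β₁ = 11.929/0.85 = 14.034 in.
From the linear strain diagram with ε_cu = 0.003: ε_t = 0.003 (d − c)/c = 0.003 × (28.4 − 14.034)/14.034 = 0.00307.
ε_t < 0.004 — the section is over-reinforced for flexure under ACI limits.

ε_t ≈ 0.00307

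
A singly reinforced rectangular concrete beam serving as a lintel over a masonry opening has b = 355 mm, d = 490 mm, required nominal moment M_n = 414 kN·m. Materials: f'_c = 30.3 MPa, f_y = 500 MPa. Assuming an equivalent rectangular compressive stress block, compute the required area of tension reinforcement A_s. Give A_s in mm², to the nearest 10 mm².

A_s ≈ 1890 mm²

With M_n = 0.85 f'_c a b (d − a/2), solve the quadratic for a:
a = d − √(d² − 2M_n/(0.85 f'_c b)) = 490 − √(490² − 2 × 414×10⁶/(0.85 × 30.3 × 355)) = 103.30 mm.
A_s = 0.85 f'_c a b / f_y = 0.85 × 30.3 × 103.30 × 355 / 500 = 1888.9 mm².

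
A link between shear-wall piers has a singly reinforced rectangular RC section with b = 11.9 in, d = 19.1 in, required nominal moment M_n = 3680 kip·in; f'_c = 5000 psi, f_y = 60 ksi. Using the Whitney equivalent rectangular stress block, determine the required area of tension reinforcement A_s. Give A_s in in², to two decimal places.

A_s ≈ 3.62 in²

From M_n = 0.85 f'_c a b (d − a/2):
a = d − √(d² − 2M_n/(0.85 f'_c b)) = 19.1 − √(19.1² − 2 × 3680/(0.85 × 5 × 11.9)) = 4.292 in.
A_s = 0.85 f'_c a b / f_y = 0.85 × 5 × 4.292 × 11.9 / 60 = 3.618 in².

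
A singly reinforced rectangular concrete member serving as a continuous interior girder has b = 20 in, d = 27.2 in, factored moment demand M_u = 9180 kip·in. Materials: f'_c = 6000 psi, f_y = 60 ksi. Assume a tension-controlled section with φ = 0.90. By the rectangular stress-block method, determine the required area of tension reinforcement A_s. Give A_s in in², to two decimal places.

A_s ≈ 6.74 in²

M_n = M_u/φ = 9180/0.90 = 10200 kip·in.
From M_n = 0.85 f'_c a b (d − a/2):
a = d − √(d² − 2M_n/(0.85 f'_c b)) = 27.2 − √(27.2² − 2 × 10200/(0.85 × 6 × 20)) = 3.966 in.
A_s = 0.85 f'_c a b / f_y = 0.85 × 6 × 3.966 × 20 / 60 = 6.742 in².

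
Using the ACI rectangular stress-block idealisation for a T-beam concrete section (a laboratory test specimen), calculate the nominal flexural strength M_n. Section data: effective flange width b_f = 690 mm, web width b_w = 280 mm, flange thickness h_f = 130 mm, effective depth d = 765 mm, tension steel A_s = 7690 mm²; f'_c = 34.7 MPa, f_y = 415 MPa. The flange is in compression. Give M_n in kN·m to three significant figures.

Tension: T = A_s f_y = 7690 × 415 = 3191350 N.
Try a within the flange: a = T/(0.85 f'_c b_f) = 3191350/(0.85 × 34.7 × 690) = 156.81 mm.
a = 156.81 > h_f = 130 mm: the block extends into the web. Split into flange-overhang and web parts.
C_f = 0.85 f'_c (b_f − b_w) h_f = 0.85 × 34.7 × (690 − 280) × 130 = 1572084 N.
Remaining web compression depth: a_w = (T − C_f)/(0.85 f'_c b_w) = (3191350 − 1572084)/(0.85 × 34.7 × 280) = 196.07 mm.
M_n = C_f(d − h_f/2) + (T − C_f)(d − a_w/2) = 1572084 × (765 − 65) + 1619266 × (765 − 98.035) = 1100.46 + 1079.99 = 2180.45 × 10⁶ N·mm.
M_n = 2180.45 kN·m.

M_n ≈ 2180 kN·m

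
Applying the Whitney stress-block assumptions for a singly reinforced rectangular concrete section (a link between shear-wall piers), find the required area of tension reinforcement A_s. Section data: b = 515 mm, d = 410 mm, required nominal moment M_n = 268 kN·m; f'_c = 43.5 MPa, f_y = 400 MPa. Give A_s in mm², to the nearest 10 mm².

A_s ≈ 1710 mm²

With M_n = 0.85 f'_c a b (d − a/2), solve the quadratic for a:
a = d − √(d² − 2M_n/(0.85 f'_c b)) = 410 − √(410² − 2 × 268×10⁶/(0.85 × 43.5 × 515)) = 35.90 mm.
A_s = 0.85 f'_c a b / f_y = 0.85 × 43.5 × 35.90 × 515 / 400 = 1709.0 mm².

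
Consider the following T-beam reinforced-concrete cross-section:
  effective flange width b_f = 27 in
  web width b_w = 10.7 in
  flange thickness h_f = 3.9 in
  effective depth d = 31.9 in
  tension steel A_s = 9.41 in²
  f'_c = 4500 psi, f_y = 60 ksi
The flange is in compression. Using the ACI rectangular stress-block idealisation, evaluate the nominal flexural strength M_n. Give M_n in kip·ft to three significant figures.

M_n ≈ 1360 kip·ft

Tension: T = A_s f_y = 9.41 × 60 = 564.6 kips.
Try a within the flange: a = T/(0.85 f'_c b_f) = 564.6/(0.85 × 4.5 × 27) = 5.467 in.
a = 5.467 > h_f = 3.9 in: the block extends into the web. Split into flange-overhang and web parts.
C_f = 0.85 f'_c (b_f − b_w) h_f = 0.85 × 4.5 × (27 − 10.7) × 3.9 = 243.2 kips.
Remaining web compression depth: a_w = (T − C_f)/(0.85 f'_c b_w) = (564.6 − 243.2)/(0.85 × 4.5 × 10.7) = 7.853 in.
M_n = C_f(d − h_f/2) + (T − C_f)(d − a_w/2) = 243.2 × (31.9 − 1.95) + 321.4 × (31.9 − 3.9265) = 7283.8 + 8990.7 = 16274.5 kip·in.
M_n = 16274.5/12 = 1356.21 kip·ft.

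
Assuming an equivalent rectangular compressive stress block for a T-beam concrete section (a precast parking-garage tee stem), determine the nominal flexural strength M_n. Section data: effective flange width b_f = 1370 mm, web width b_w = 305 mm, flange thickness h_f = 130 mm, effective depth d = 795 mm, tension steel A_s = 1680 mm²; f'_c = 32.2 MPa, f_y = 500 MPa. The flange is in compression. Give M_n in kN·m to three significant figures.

M_n ≈ 658 kN·m

Tension: T = A_s f_y = 1680 × 500 = 840000 N.
Try a within the flange: a = T/(0.85 f'_c b_f) = 840000/(0.85 × 32.2 × 1370) = 22.40 mm.
Since a = 22.40 ≤ h_f = 130 mm, the stress block lies entirely in the flange; analyse as a rectangular beam of width b_f.
M_n = T(d − a/2) = 840000 × (795 − 11.2) = 658.39 × 10⁶ N·mm.
M_n = 658.39 kN·m.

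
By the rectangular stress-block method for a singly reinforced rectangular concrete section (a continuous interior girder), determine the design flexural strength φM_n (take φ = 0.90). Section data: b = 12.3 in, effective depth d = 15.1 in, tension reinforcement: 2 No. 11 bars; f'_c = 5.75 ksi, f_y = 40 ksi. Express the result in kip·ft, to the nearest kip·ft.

φM_n ≈ 132 kip·ft

A_s = 2 × 1.56 = 3.12 in².
T = A_s f_y = 3.12 × 40 = 124.8 kips.
a = T/(0.85 f'_c b) = 124.8/(0.85 × 5.75 × 12.3) = 2.076 in.
M_n = T(d − a/2) = 124.8 × (15.1 − 1.038) = 1754.9 kip·in = 1754.9/12 = 146.24 kip·ft.
φM_n = 0.90 × 146.24 = 131.62 kip·ft.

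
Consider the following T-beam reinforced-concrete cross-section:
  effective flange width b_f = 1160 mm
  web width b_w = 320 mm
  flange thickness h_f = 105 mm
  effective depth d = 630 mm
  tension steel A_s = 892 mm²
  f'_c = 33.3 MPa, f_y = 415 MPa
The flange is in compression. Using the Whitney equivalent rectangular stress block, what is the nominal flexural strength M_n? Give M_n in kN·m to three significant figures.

Tension: T = A_s f_y = 892 × 415 = 370180 N.
Try a within the flange: a = T/(0.85 f'_c b_f) = 370180/(0.85 × 33.3 × 1160) = 11.27 mm.
Since a = 11.27 ≤ h_f = 105 mm, the stress block lies entirely in the flange; analyse as a rectangular beam of width b_f.
M_n = T(d − a/2) = 370180 × (630 − 5.635) = 231.13 × 10⁶ N·mm.
M_n = 231.13 kN·m.

M_n ≈ 231 kN·m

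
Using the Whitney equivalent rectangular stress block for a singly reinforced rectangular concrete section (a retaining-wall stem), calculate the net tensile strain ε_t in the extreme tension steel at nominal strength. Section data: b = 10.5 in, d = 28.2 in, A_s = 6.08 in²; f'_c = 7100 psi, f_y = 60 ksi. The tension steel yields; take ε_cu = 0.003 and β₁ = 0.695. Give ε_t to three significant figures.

ε_t ≈ 0.00721

a = A_s f_y/(0.85 f'_c b) = 5.757 in.
β₁ = 0.695, so c = a/β₁ = 5.757/0.695 = 8.283 in.
From the linear strain diagram with ε_cu = 0.003: ε_t = 0.003 (d − c)/c = 0.003 × (28.2 − 8.283)/8.283 = 0.00721.
Since ε_t ≥ 0.005, the section is tension-controlled.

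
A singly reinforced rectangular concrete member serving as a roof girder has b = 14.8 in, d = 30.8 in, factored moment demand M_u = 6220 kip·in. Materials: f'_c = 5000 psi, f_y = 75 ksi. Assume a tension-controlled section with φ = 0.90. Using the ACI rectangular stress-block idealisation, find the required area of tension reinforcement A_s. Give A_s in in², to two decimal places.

M_n = M_u/φ = 6220/0.90 = 6911.11 kip·in.
From M_n = 0.85 f'_c a b (d − a/2):
a = d − √(d² − 2M_n/(0.85 f'_c b)) = 30.8 − √(30.8² − 2 × 6911.11/(0.85 × 5 × 14.8)) = 3.802 in.
A_s = 0.85 f'_c a b / f_y = 0.85 × 5 × 3.802 × 14.8 / 75 = 3.189 in².

A_s ≈ 3.19 in²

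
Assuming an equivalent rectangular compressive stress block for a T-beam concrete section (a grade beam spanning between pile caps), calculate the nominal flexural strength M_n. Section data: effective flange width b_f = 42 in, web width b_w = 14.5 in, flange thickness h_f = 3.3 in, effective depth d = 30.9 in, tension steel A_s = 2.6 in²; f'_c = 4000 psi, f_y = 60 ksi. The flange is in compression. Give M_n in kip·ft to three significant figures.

M_n ≈ 395 kip·ft

Tension: T = A_s f_y = 2.6 × 60 = 156 kips.
Try a within the flange: a = T/(0.85 f'_c b_f) = 156/(0.85 × 4 × 42) = 1.092 in.
Since a = 1.092 ≤ h_f = 3.3 in, the stress block lies entirely in the flange; analyse as a rectangular beam of width b_f.
M_n = T(d − a/2) = 156 × (30.9 − 0.546) = 4735.2 kip·in.
M_n = 4735.2/12 = 394.60 kip·ft.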